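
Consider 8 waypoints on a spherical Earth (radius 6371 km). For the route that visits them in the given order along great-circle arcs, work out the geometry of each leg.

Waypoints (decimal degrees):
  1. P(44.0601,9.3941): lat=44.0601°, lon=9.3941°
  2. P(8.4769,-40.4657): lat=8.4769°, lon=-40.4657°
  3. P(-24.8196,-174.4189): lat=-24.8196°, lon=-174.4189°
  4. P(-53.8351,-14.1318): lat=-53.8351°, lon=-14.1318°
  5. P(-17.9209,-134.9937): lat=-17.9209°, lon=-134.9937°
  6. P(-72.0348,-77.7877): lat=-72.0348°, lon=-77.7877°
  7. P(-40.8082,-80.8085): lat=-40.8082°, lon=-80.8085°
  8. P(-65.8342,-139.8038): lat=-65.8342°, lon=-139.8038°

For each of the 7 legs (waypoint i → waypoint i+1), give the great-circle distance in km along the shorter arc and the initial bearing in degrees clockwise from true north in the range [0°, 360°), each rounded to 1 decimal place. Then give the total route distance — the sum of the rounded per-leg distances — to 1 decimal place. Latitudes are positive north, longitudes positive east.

Leg 1: dist=6215.3 km, bearing=245.9°
Leg 2: dist=14814.8 km, bearing=243.7°
Leg 3: dist=11065.7 km, bearing=168.4°
Leg 4: dist=10259.9 km, bearing=234.8°
Leg 5: dist=7022.0 km, bearing=163.1°
Leg 6: dist=3476.2 km, bearing=355.6°
Leg 7: dist=4547.7 km, bearing=212.4°
Total: 57401.6 km

Leg 1: φ1=0.7689938, φ2=0.1479498, Δφ=-0.6210440, Δλ=-0.8702177 rad; a=sin²(Δφ/2)+cosφ1·cosφ2·sin²(Δλ/2)=0.2196450013; c=2·atan2(√a, √(1-a))=0.975553303; dist=6371·c=6215.250 ≈ 6215.3 km; running total=6215.3 km
Leg 1 bearing: y=sinΔλ·cosφ2=-0.75611774, x=cosφ1·sinφ2-sinφ1·cosφ2·cosΔλ=-0.33747631; θ=atan2(y, x)=-114.0525° <0 so +360° → 245.9475° ≈ 245.9°
Leg 2: φ1=0.1479498, φ2=-0.4331837, Δφ=-0.5811336, Δλ=-2.3379244 rad; a=sin²(Δφ/2)+cosφ1·cosφ2·sin²(Δλ/2)=0.8424786936; c=2·atan2(√a, √(1-a))=2.325341537; dist=6371·c=14814.751 ≈ 14814.8 km; running total=21030.1 km
Leg 2 bearing: y=sinΔλ·cosφ2=-0.65341200, x=cosφ1·sinφ2-sinφ1·cosφ2·cosΔλ=-0.32231373; θ=atan2(y, x)=-116.2561° <0 so +360° → 243.7439° ≈ 243.7°
Leg 3: φ1=-0.4331837, φ2=-0.9395997, Δφ=-0.5064160, Δλ=2.7975376 rad; a=sin²(Δφ/2)+cosφ1·cosφ2·sin²(Δλ/2)=0.5826660305; c=2·atan2(√a, √(1-a))=1.736891023; dist=6371·c=11065.733 ≈ 11065.7 km; running total=32095.8 km
Leg 3 bearing: y=sinΔλ·cosφ2=0.19904877, x=cosφ1·sinφ2-sinφ1·cosφ2·cosΔλ=-0.96594249; θ=atan2(y, x)=168.3562° ≈ 168.4°
Leg 4: φ1=-0.9395997, φ2=-0.3127787, Δφ=0.6268210, Δλ=-2.1094381 rad; a=sin²(Δφ/2)+cosφ1·cosφ2·sin²(Δλ/2)=0.5198034503; c=2·atan2(√a, √(1-a))=1.610413590; dist=6371·c=10259.945 ≈ 10259.9 km; running total=42355.7 km
Leg 4 bearing: y=sinΔλ·cosφ2=-0.81675825, x=cosφ1·sinφ2-sinφ1·cosφ2·cosΔλ=-0.57561902; θ=atan2(y, x)=-125.1747° <0 so +360° → 234.8253° ≈ 234.8°
Leg 5: φ1=-0.3127787, φ2=-1.2572444, Δφ=-0.9444657, Δλ=0.9984331 rad; a=sin²(Δφ/2)+cosφ1·cosφ2·sin²(Δλ/2)=0.2741734828; c=2·atan2(√a, √(1-a))=1.102179079; dist=6371·c=7021.983 ≈ 7022.0 km; running total=49377.7 km
Leg 5 bearing: y=sinΔλ·cosφ2=0.25928126, x=cosφ1·sinφ2-sinφ1·cosφ2·cosΔλ=-0.85368774; θ=atan2(y, x)=163.1055° ≈ 163.1°
Leg 6: φ1=-1.2572444, φ2=-0.7122375, Δφ=0.5450070, Δλ=-0.0527229 rad; a=sin²(Δφ/2)+cosφ1·cosφ2·sin²(Δλ/2)=0.0726003636; c=2·atan2(√a, √(1-a))=0.545632399; dist=6371·c=3476.224 ≈ 3476.2 km; running total=52853.9 km
Leg 6 bearing: y=sinΔλ·cosφ2=-0.03988756, x=cosφ1·sinφ2-sinφ1·cosφ2·cosΔλ=0.51742360; θ=atan2(y, x)=-4.4081° <0 so +360° → 355.5919° ≈ 355.6°
Leg 7: φ1=-0.7122375, φ2=-1.1490236, Δφ=-0.4367861, Δλ=-1.0296622 rad; a=sin²(Δφ/2)+cosφ1·cosφ2·sin²(Δλ/2)=0.1220661118; c=2·atan2(√a, √(1-a))=0.713817812; dist=6371·c=4547.733 ≈ 4547.7 km; running total=57401.6 km
Leg 7 bearing: y=sinΔλ·cosφ2=-0.35088858, x=cosφ1·sinφ2-sinφ1·cosφ2·cosΔλ=-0.55275773; θ=atan2(y, x)=-147.5928° <0 so +360° → 212.4072° ≈ 212.4°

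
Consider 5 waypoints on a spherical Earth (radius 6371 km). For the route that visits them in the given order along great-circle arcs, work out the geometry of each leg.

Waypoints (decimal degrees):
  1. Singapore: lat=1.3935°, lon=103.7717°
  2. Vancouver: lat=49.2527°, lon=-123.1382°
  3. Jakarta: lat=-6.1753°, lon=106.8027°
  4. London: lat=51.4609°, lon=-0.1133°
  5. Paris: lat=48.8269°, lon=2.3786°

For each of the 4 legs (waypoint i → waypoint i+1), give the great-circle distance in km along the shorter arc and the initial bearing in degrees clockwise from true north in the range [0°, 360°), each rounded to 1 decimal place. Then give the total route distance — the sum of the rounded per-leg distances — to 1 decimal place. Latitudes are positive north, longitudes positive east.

Leg 1: dist=12820.7 km, bearing=31.8°
Leg 2: dist=13337.0 km, bearing=298.6°
Leg 3: dist=11712.1 km, bearing=321.8°
Leg 4: dist=342.5 km, bearing=147.8°
Total: 38212.3 km

Leg 1: φ1=0.0243212, φ2=0.8596218, Δφ=0.8353006, Δλ=-3.9603249 rad; a=sin²(Δφ/2)+cosφ1·cosφ2·sin²(Δλ/2)=0.7136756011; c=2·atan2(√a, √(1-a))=2.012357260; dist=6371·c=12820.728 ≈ 12820.7 km; running total=12820.7 km
Leg 1 bearing: y=sinΔλ·cosφ2=0.47667153, x=cosφ1·sinφ2-sinφ1·cosφ2·cosΔλ=0.76821559; θ=atan2(y, x)=31.8193° ≈ 31.8°
Leg 2: φ1=0.8596218, φ2=-0.1077793, Δφ=-0.9674011, Δλ=4.0132258 rad; a=sin²(Δφ/2)+cosφ1·cosφ2·sin²(Δλ/2)=0.7495680472; c=2·atan2(√a, √(1-a))=2.093397837; dist=6371·c=13337.038 ≈ 13337.0 km; running total=26157.7 km
Leg 2 bearing: y=sinΔλ·cosφ2=-0.76093983, x=cosφ1·sinφ2-sinφ1·cosφ2·cosΔλ=0.41452833; θ=atan2(y, x)=-61.4203° <0 so +360° → 298.5797° ≈ 298.6°
Leg 3: φ1=-0.1077793, φ2=0.8981621, Δφ=1.0059415, Δλ=-1.8660362 rad; a=sin²(Δφ/2)+cosφ1·cosφ2·sin²(Δλ/2)=0.6321880795; c=2·atan2(√a, √(1-a))=1.838353335; dist=6371·c=11712.149 ≈ 11712.1 km; running total=37869.8 km
Leg 3 bearing: y=sinΔλ·cosφ2=-0.59609073, x=cosφ1·sinφ2-sinφ1·cosφ2·cosΔλ=0.75814319; θ=atan2(y, x)=-38.1762° <0 so +360° → 321.8238° ≈ 321.8°
Leg 4: φ1=0.8981621, φ2=0.8521902, Δφ=-0.0459720, Δλ=0.0434919 rad; a=sin²(Δφ/2)+cosφ1·cosφ2·sin²(Δλ/2)=0.0007221979; c=2·atan2(√a, √(1-a))=0.053753952; dist=6371·c=342.466 ≈ 342.5 km; running total=38212.3 km
Leg 4 bearing: y=sinΔλ·cosφ2=0.02862324, x=cosφ1·sinφ2-sinφ1·cosφ2·cosΔλ=-0.04546884; θ=atan2(y, x)=147.8090° ≈ 147.8°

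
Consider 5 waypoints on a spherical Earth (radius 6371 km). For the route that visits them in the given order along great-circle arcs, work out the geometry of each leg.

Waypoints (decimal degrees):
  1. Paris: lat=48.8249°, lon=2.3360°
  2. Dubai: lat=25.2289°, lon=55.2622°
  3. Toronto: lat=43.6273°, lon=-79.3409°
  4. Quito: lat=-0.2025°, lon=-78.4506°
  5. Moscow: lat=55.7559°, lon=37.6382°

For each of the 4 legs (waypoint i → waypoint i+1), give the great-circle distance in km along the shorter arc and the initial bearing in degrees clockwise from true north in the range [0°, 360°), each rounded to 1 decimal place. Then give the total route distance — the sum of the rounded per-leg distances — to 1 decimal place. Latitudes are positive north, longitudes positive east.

Leg 1: φ1=0.8521553, φ2=0.4403274, Δφ=-0.4118279, Δλ=0.9237365 rad; a=sin²(Δφ/2)+cosφ1·cosφ2·sin²(Δλ/2)=0.1600705370; c=2·atan2(√a, √(1-a))=0.823226080; dist=6371·c=5244.773 ≈ 5244.8 km; running total=5244.8 km
Leg 1 bearing: y=sinΔλ·cosφ2=0.72175358, x=cosφ1·sinφ2-sinφ1·cosφ2·cosΔλ=-0.12985998; θ=atan2(y, x)=100.1997° ≈ 100.2°
Leg 2: φ1=0.4403274, φ2=0.7614400, Δφ=0.3211127, Δλ=-2.3492673 rad; a=sin²(Δφ/2)+cosφ1·cosφ2·sin²(Δλ/2)=0.5828528661; c=2·atan2(√a, √(1-a))=1.737269921; dist=6371·c=11068.147 ≈ 11068.1 km; running total=16312.9 km
Leg 2 bearing: y=sinΔλ·cosφ2=-0.51536771, x=cosφ1·sinφ2-sinφ1·cosφ2·cosΔλ=0.84079590; θ=atan2(y, x)=-31.5063° <0 so +360° → 328.4937° ≈ 328.5°
Leg 3: φ1=0.7614400, φ2=-0.0035343, Δφ=-0.7649743, Δλ=0.0155387 rad; a=sin²(Δφ/2)+cosφ1·cosφ2·sin²(Δλ/2)=0.1393436213; c=2·atan2(√a, √(1-a))=0.765100495; dist=6371·c=4874.455 ≈ 4874.5 km; running total=21187.4 km
Leg 3 bearing: y=sinΔλ·cosφ2=0.01553794, x=cosφ1·sinφ2-sinφ1·cosφ2·cosΔλ=-0.69243518; θ=atan2(y, x)=178.7145° ≈ 178.7°
Leg 4: φ1=-0.0035343, φ2=0.9731240, Δφ=0.9766583, Δλ=2.0261318 rad; a=sin²(Δφ/2)+cosφ1·cosφ2·sin²(Δλ/2)=0.6251918803; c=2·atan2(√a, √(1-a))=1.823872949; dist=6371·c=11619.895 ≈ 11619.9 km; running total=32807.3 km
Leg 4 bearing: y=sinΔλ·cosφ2=0.50538629, x=cosφ1·sinφ2-sinφ1·cosφ2·cosΔλ=0.82576793; θ=atan2(y, x)=31.4675° ≈ 31.5°

Leg 1: dist=5244.8 km, bearing=100.2°
Leg 2: dist=11068.1 km, bearing=328.5°
Leg 3: dist=4874.5 km, bearing=178.7°
Leg 4: dist=11619.9 km, bearing=31.5°
Total: 32807.3 km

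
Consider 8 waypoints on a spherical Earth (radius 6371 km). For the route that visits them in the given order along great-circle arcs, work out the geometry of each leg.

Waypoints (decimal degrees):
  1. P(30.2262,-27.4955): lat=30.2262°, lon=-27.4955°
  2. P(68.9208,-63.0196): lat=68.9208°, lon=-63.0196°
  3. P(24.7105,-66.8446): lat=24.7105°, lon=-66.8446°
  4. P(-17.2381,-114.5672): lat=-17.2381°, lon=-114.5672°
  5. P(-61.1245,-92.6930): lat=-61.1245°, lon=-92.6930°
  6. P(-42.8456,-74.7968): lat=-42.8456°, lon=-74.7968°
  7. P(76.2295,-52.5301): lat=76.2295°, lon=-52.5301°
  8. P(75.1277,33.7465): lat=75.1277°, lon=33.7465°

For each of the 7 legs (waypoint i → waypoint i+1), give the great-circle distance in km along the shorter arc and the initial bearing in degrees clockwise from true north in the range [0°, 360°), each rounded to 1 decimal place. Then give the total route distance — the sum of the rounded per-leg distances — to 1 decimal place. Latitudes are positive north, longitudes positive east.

Leg 1: φ1=0.5275467, φ2=1.2028949, Δφ=0.6753482, Δλ=-0.6200125 rad; a=sin²(Δφ/2)+cosφ1·cosφ2·sin²(Δλ/2)=0.1386760912; c=2·atan2(√a, √(1-a))=0.763170975; dist=6371·c=4862.162 ≈ 4862.2 km; running total=4862.2 km
Leg 1 bearing: y=sinΔλ·cosφ2=-0.20897766, x=cosφ1·sinφ2-sinφ1·cosφ2·cosΔλ=0.65886908; θ=atan2(y, x)=-17.5978° <0 so +360° → 342.4022° ≈ 342.4°
Leg 2: φ1=1.2028949, φ2=0.4312796, Δφ=-0.7716153, Δλ=-0.0667588 rad; a=sin²(Δφ/2)+cosφ1·cosφ2·sin²(Δλ/2)=0.1419712632; c=2·atan2(√a, √(1-a))=0.772658480; dist=6371·c=4922.607 ≈ 4922.6 km; running total=9784.8 km
Leg 2 bearing: y=sinΔλ·cosφ2=-0.06060081, x=cosφ1·sinφ2-sinφ1·cosφ2·cosΔλ=-0.69540581; θ=atan2(y, x)=-175.0196° <0 so +360° → 184.9804° ≈ 185.0°
Leg 3: φ1=0.4312796, φ2=-0.3008616, Δφ=-0.7321412, Δλ=-0.8329165 rad; a=sin²(Δφ/2)+cosφ1·cosφ2·sin²(Δλ/2)=0.2701056406; c=2·atan2(√a, √(1-a))=1.093039065; dist=6371·c=6963.752 ≈ 6963.8 km; running total=16748.6 km
Leg 3 bearing: y=sinΔλ·cosφ2=-0.70666147, x=cosφ1·sinφ2-sinφ1·cosφ2·cosΔλ=-0.53779540; θ=atan2(y, x)=-127.2725° <0 so +360° → 232.7275° ≈ 232.7°
Leg 4: φ1=-0.3008616, φ2=-1.0668238, Δφ=-0.7659622, Δλ=0.3817768 rad; a=sin²(Δφ/2)+cosφ1·cosφ2·sin²(Δλ/2)=0.1562450046; c=2·atan2(√a, √(1-a))=0.812741803; dist=6371·c=5177.978 ≈ 5178.0 km; running total=21926.6 km
Leg 4 bearing: y=sinΔλ·cosφ2=0.17991700, x=cosφ1·sinφ2-sinφ1·cosφ2·cosΔλ=-0.70353385; θ=atan2(y, x)=165.6550° ≈ 165.7°
Leg 5: φ1=-1.0668238, φ2=-0.7477968, Δφ=0.3190270, Δλ=0.3123476 rad; a=sin²(Δφ/2)+cosφ1·cosφ2·sin²(Δλ/2)=0.0337951785; c=2·atan2(√a, √(1-a))=0.369772351; dist=6371·c=2355.820 ≈ 2355.8 km; running total=24282.4 km
Leg 5 bearing: y=sinΔλ·cosφ2=0.22530418, x=cosφ1·sinφ2-sinφ1·cosφ2·cosΔλ=0.28257792; θ=atan2(y, x)=38.5660° ≈ 38.6°
Leg 6: φ1=-0.7477968, φ2=1.3304558, Δφ=2.0782526, Δλ=0.3886272 rad; a=sin²(Δφ/2)+cosφ1·cosφ2·sin²(Δλ/2)=0.7494849005; c=2·atan2(√a, √(1-a))=2.093205939; dist=6371·c=13335.815 ≈ 13335.8 km; running total=37618.2 km
Leg 6 bearing: y=sinΔλ·cosφ2=0.09019523, x=cosφ1·sinφ2-sinφ1·cosφ2·cosΔλ=0.86191296; θ=atan2(y, x)=5.9740° ≈ 6.0°
Leg 7: φ1=1.3304558, φ2=1.3112257, Δφ=-0.0192300, Δλ=1.5058107 rad; a=sin²(Δφ/2)+cosφ1·cosφ2·sin²(Δλ/2)=0.0286561864; c=2·atan2(√a, √(1-a))=0.340200965; dist=6371·c=2167.420 ≈ 2167.4 km; running total=39785.6 km
Leg 7 bearing: y=sinΔλ·cosφ2=0.25612379, x=cosφ1·sinφ2-sinφ1·cosφ2·cosΔλ=0.21387062; θ=atan2(y, x)=50.1372° ≈ 50.1°

Leg 1: dist=4862.2 km, bearing=342.4°
Leg 2: dist=4922.6 km, bearing=185.0°
Leg 3: dist=6963.8 km, bearing=232.7°
Leg 4: dist=5178.0 km, bearing=165.7°
Leg 5: dist=2355.8 km, bearing=38.6°
Leg 6: dist=13335.8 km, bearing=6.0°
Leg 7: dist=2167.4 km, bearing=50.1°
Total: 39785.6 km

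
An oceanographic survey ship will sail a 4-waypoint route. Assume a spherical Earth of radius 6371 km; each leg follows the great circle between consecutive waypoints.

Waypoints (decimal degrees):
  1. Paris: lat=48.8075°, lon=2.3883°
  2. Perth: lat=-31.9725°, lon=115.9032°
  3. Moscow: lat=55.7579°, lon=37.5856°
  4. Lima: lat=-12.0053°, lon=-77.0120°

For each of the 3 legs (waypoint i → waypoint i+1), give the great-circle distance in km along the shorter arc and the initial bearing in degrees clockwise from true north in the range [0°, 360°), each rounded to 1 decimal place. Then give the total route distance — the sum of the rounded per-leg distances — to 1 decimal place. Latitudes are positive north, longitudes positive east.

Leg 1: dist=14279.2 km, bearing=96.9°
Leg 2: dist=12225.0 km, bearing=324.1°
Leg 3: dist=12636.6 km, bearing=283.9°
Total: 39140.8 km

Leg 1: φ1=0.8518516, φ2=-0.5580254, Δφ=-1.4098770, Δλ=1.9812088 rad; a=sin²(Δφ/2)+cosφ1·cosφ2·sin²(Δλ/2)=0.8106832802; c=2·atan2(√a, √(1-a))=2.241281956; dist=6371·c=14279.207 ≈ 14279.2 km; running total=14279.2 km
Leg 1 bearing: y=sinΔλ·cosφ2=0.77785622, x=cosφ1·sinφ2-sinφ1·cosφ2·cosΔλ=-0.09403885; θ=atan2(y, x)=96.8933° ≈ 96.9°
Leg 2: φ1=-0.5580254, φ2=0.9731589, Δφ=1.5311843, Δλ=-1.3669000 rad; a=sin²(Δφ/2)+cosφ1·cosφ2·sin²(Δλ/2)=0.6705385628; c=2·atan2(√a, √(1-a))=1.918858822; dist=6371·c=12225.0496 ≈ 12225.0 km; running total=26504.2 km
Leg 2 bearing: y=sinΔλ·cosφ2=-0.55103484, x=cosφ1·sinφ2-sinφ1·cosφ2·cosΔλ=0.76159504; θ=atan2(y, x)=-35.8868° <0 so +360° → 324.1132° ≈ 324.1°
Leg 3: φ1=0.9731589, φ2=-0.2095320, Δφ=-1.1826910, Δλ=-2.0001054 rad; a=sin²(Δφ/2)+cosφ1·cosφ2·sin²(Δλ/2)=0.7005209594; c=2·atan2(√a, √(1-a))=1.983450282; dist=6371·c=12636.562 ≈ 12636.6 km; running total=39140.8 km
Leg 3 bearing: y=sinΔλ·cosφ2=-0.88936668, x=cosφ1·sinφ2-sinφ1·cosφ2·cosΔλ=0.21952741; θ=atan2(y, x)=-76.1345° <0 so +360° → 283.8655° ≈ 283.9°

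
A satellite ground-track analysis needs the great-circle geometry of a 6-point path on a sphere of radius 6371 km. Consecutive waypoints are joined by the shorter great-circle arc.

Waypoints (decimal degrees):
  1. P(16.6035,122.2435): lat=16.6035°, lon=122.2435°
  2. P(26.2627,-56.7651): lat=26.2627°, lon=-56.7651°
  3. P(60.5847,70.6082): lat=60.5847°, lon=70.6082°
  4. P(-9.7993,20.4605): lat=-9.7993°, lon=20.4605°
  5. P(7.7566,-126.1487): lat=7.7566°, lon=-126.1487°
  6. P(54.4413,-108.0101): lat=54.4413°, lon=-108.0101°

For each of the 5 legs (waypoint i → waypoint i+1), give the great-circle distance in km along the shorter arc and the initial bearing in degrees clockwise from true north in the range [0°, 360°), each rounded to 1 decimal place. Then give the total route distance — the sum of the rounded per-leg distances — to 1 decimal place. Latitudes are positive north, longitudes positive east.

Leg 1: φ1=0.2897857, φ2=0.4583706, Δφ=0.1685848, Δλ=-3.1242895 rad; a=sin²(Δφ/2)+cosφ1·cosφ2·sin²(Δλ/2)=0.8664078481; c=2·atan2(√a, √(1-a))=2.393247239; dist=6371·c=15247.378 ≈ 15247.4 km; running total=15247.4 km
Leg 1 bearing: y=sinΔλ·cosφ2=-0.01551629, x=cosφ1·sinφ2-sinφ1·cosφ2·cosΔλ=0.68025025; θ=atan2(y, x)=-1.3067° <0 so +360° → 358.6933° ≈ 358.7°
Leg 2: φ1=0.4583706, φ2=1.0574025, Δφ=0.5990319, Δλ=2.2230835 rad; a=sin²(Δφ/2)+cosφ1·cosφ2·sin²(Δλ/2)=0.4409527733; c=2·atan2(√a, √(1-a))=1.452425640; dist=6371·c=9253.404 ≈ 9253.4 km; running total=24500.8 km
Leg 2 bearing: y=sinΔλ·cosφ2=0.39030489, x=cosφ1·sinφ2-sinφ1·cosφ2·cosΔλ=0.91308039; θ=atan2(y, x)=23.1447° ≈ 23.1°
Leg 3: φ1=1.0574025, φ2=-0.1710300, Δφ=-1.2284325, Δλ=-0.8752425 rad; a=sin²(Δφ/2)+cosφ1·cosφ2·sin²(Δλ/2)=0.4190612257; c=2·atan2(√a, √(1-a))=1.408203327; dist=6371·c=8971.663 ≈ 8971.7 km; running total=33472.5 km
Leg 3 bearing: y=sinΔλ·cosφ2=-0.75649816, x=cosφ1·sinφ2-sinφ1·cosφ2·cosΔλ=-0.63364516; θ=atan2(y, x)=-129.9496° <0 so +360° → 230.0504° ≈ 230.1°
Leg 4: φ1=-0.1710300, φ2=0.1353782, Δφ=0.3064083, Δλ=-2.5588133 rad; a=sin²(Δφ/2)+cosφ1·cosφ2·sin²(Δλ/2)=0.9190986536; c=2·atan2(√a, √(1-a))=2.564765637; dist=6371·c=16340.122 ≈ 16340.1 km; running total=49812.6 km
Leg 4 bearing: y=sinΔλ·cosφ2=-0.54531121, x=cosφ1·sinφ2-sinφ1·cosφ2·cosΔλ=-0.00780790; θ=atan2(y, x)=-90.8203° <0 so +360° → 269.1797° ≈ 269.2°
Leg 5: φ1=0.1353782, φ2=0.9501799, Δφ=0.8148017, Δλ=0.3165783 rad; a=sin²(Δφ/2)+cosφ1·cosφ2·sin²(Δλ/2)=0.1713108391; c=2·atan2(√a, √(1-a))=0.853461922; dist=6371·c=5437.406 ≈ 5437.4 km; running total=55250.0 km
Leg 5 bearing: y=sinΔλ·cosφ2=0.18104210, x=cosφ1·sinφ2-sinφ1·cosφ2·cosΔλ=0.73148992; θ=atan2(y, x)=13.9012° ≈ 13.9°

Leg 1: dist=15247.4 km, bearing=358.7°
Leg 2: dist=9253.4 km, bearing=23.1°
Leg 3: dist=8971.7 km, bearing=230.1°
Leg 4: dist=16340.1 km, bearing=269.2°
Leg 5: dist=5437.4 km, bearing=13.9°
Total: 55250.0 km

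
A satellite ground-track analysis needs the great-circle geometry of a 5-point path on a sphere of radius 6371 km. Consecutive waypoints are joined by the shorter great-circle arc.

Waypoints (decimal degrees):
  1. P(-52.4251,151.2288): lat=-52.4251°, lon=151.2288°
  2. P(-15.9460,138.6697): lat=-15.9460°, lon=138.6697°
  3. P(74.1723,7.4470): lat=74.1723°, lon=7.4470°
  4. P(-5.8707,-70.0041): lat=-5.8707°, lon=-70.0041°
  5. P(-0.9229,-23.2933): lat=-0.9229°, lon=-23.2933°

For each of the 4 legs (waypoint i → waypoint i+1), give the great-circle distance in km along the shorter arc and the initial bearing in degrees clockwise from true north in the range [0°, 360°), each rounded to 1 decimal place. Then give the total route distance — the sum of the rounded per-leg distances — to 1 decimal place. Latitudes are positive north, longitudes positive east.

Leg 1: dist=4204.3 km, bearing=340.1°
Leg 2: dist=12889.9 km, bearing=346.8°
Leg 3: dist=10259.0 km, bearing=256.3°
Leg 4: dist=5211.8 km, bearing=85.7°
Total: 32565.0 km

Leg 1: φ1=-0.9149906, φ2=-0.2783102, Δφ=0.6366804, Δλ=-0.2191976 rad; a=sin²(Δφ/2)+cosφ1·cosφ2·sin²(Δλ/2)=0.1049779360; c=2·atan2(√a, √(1-a))=0.659915352; dist=6371·c=4204.321 ≈ 4204.3 km; running total=4204.3 km
Leg 1 bearing: y=sinΔλ·cosφ2=-0.20907942, x=cosφ1·sinφ2-sinφ1·cosφ2·cosΔλ=0.57629512; θ=atan2(y, x)=-19.9407° <0 so +360° → 340.0593° ≈ 340.1°
Leg 2: φ1=-0.2783102, φ2=1.2945508, Δφ=1.5728611, Δλ=-2.2902682 rad; a=sin²(Δφ/2)+cosφ1·cosφ2·sin²(Δλ/2)=0.7185674708; c=2·atan2(√a, √(1-a))=2.023206989; dist=6371·c=12889.852 ≈ 12889.9 km; running total=17094.2 km
Leg 2 bearing: y=sinΔλ·cosφ2=-0.20514652, x=cosφ1·sinφ2-sinφ1·cosφ2·cosΔλ=0.87568713; θ=atan2(y, x)=-13.1849° <0 so +360° → 346.8151° ≈ 346.8°
Leg 3: φ1=1.2945508, φ2=-0.1024630, Δφ=-1.3970139, Δλ=-1.3517767 rad; a=sin²(Δφ/2)+cosφ1·cosφ2·sin²(Δλ/2)=0.5197282703; c=2·atan2(√a, √(1-a))=1.610263112; dist=6371·c=10258.986 ≈ 10259.0 km; running total=27353.2 km
Leg 3 bearing: y=sinΔλ·cosφ2=-0.97099147, x=cosφ1·sinφ2-sinφ1·cosφ2·cosΔλ=-0.23583626; θ=atan2(y, x)=-103.6518° <0 so +360° → 256.3482° ≈ 256.3°
Leg 4: φ1=-0.1024630, φ2=-0.0161076, Δφ=0.0863554, Δλ=0.8152573 rad; a=sin²(Δφ/2)+cosφ1·cosφ2·sin²(Δλ/2)=0.1581780342; c=2·atan2(√a, √(1-a))=0.818052346; dist=6371·c=5211.811 ≈ 5211.8 km; running total=32565.0 km
Leg 4 bearing: y=sinΔλ·cosφ2=0.72780759, x=cosφ1·sinφ2-sinφ1·cosφ2·cosΔλ=0.05410254; θ=atan2(y, x)=85.7487° ≈ 85.7°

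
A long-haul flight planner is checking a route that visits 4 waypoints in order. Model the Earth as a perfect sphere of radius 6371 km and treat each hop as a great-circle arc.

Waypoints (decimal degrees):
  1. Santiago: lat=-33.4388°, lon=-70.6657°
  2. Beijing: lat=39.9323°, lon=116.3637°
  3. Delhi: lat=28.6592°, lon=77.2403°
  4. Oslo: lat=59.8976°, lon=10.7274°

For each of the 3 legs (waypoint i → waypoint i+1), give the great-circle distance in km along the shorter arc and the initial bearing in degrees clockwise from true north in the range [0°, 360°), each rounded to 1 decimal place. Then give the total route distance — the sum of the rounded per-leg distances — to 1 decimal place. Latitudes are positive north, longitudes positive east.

Leg 1: φ1=-0.5836172, φ2=0.6969501, Δφ=1.2805673, Δλ=3.2642788 rad; a=sin²(Δφ/2)+cosφ1·cosφ2·sin²(Δλ/2)=0.9943875193; c=2·atan2(√a, √(1-a))=2.991619160; dist=6371·c=19059.606 ≈ 19059.6 km; running total=19059.6 km
Leg 1 bearing: y=sinΔλ·cosφ2=-0.09384035, x=cosφ1·sinφ2-sinφ1·cosφ2·cosΔλ=0.11626655; θ=atan2(y, x)=-38.9075° <0 so +360° → 321.0925° ≈ 321.1°
Leg 2: φ1=0.6969501, φ2=0.5001974, Δφ=-0.1967527, Δλ=-0.6828321 rad; a=sin²(Δφ/2)+cosφ1·cosφ2·sin²(Δλ/2)=0.0850781925; c=2·atan2(√a, √(1-a))=0.591968963; dist=6371·c=3771.434 ≈ 3771.4 km; running total=22831.0 km
Leg 2 bearing: y=sinΔλ·cosφ2=-0.55368846, x=cosφ1·sinφ2-sinφ1·cosφ2·cosΔλ=-0.06920017; θ=atan2(y, x)=-97.1239° <0 so +360° → 262.8761° ≈ 262.9°
Leg 3: φ1=0.5001974, φ2=1.0454103, Δφ=0.5452129, Δλ=-1.1608691 rad; a=sin²(Δφ/2)+cosφ1·cosφ2·sin²(Δλ/2)=0.2048426854; c=2·atan2(√a, √(1-a))=0.939347750; dist=6371·c=5984.585 ≈ 5984.6 km; running total=28815.6 km
Leg 3 bearing: y=sinΔλ·cosφ2=-0.45999372, x=cosφ1·sinφ2-sinφ1·cosφ2·cosΔλ=0.66327552; θ=atan2(y, x)=-34.7420° <0 so +360° → 325.2580° ≈ 325.3°

Leg 1: dist=19059.6 km, bearing=321.1°
Leg 2: dist=3771.4 km, bearing=262.9°
Leg 3: dist=5984.6 km, bearing=325.3°
Total: 28815.6 km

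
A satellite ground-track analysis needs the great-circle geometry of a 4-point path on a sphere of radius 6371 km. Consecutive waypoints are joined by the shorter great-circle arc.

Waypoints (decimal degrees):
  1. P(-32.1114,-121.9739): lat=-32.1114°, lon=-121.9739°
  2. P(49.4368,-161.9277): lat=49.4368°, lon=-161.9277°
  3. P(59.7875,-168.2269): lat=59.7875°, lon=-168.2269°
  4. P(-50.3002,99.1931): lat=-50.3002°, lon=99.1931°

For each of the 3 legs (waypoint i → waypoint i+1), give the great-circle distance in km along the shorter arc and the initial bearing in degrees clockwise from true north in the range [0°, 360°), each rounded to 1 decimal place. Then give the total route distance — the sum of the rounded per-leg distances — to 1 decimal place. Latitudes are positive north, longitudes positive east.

Leg 1: φ1=-0.5604497, φ2=0.8628349, Δφ=1.4232846, Δλ=-0.6973254 rad; a=sin²(Δφ/2)+cosφ1·cosφ2·sin²(Δλ/2)=0.4908003753; c=2·atan2(√a, √(1-a))=1.552396039; dist=6371·c=9890.315 ≈ 9890.3 km; running total=9890.3 km
Leg 1 bearing: y=sinΔλ·cosφ2=-0.41759424, x=cosφ1·sinφ2-sinφ1·cosφ2·cosΔλ=0.90844731; θ=atan2(y, x)=-24.6873° <0 so +360° → 335.3127° ≈ 335.3°
Leg 2: φ1=0.8628349, φ2=1.0434887, Δφ=0.1806538, Δλ=-0.1099418 rad; a=sin²(Δφ/2)+cosφ1·cosφ2·sin²(Δλ/2)=0.0091246096; c=2·atan2(√a, √(1-a))=0.191337380; dist=6371·c=1219.010 ≈ 1219.0 km; running total=11109.3 km
Leg 2 bearing: y=sinΔλ·cosφ2=-0.05521225, x=cosφ1·sinφ2-sinφ1·cosφ2·cosΔλ=0.18198080; θ=atan2(y, x)=-16.8776° <0 so +360° → 343.1224° ≈ 343.1°
Leg 3: φ1=1.0434887, φ2=-0.8779041, Δφ=-1.9213928, Δλ=4.6673595 rad; a=sin²(Δφ/2)+cosφ1·cosφ2·sin²(Δλ/2)=0.8396795775; c=2·atan2(√a, √(1-a))=2.317685291; dist=6371·c=14765.973 ≈ 14766.0 km; running total=25875.3 km
Leg 3 bearing: y=sinΔλ·cosφ2=-0.63811764, x=cosφ1·sinφ2-sinφ1·cosφ2·cosΔλ=-0.36232170; θ=atan2(y, x)=-119.5878° <0 so +360° → 240.4122° ≈ 240.4°

Leg 1: dist=9890.3 km, bearing=335.3°
Leg 2: dist=1219.0 km, bearing=343.1°
Leg 3: dist=14766.0 km, bearing=240.4°
Total: 25875.3 km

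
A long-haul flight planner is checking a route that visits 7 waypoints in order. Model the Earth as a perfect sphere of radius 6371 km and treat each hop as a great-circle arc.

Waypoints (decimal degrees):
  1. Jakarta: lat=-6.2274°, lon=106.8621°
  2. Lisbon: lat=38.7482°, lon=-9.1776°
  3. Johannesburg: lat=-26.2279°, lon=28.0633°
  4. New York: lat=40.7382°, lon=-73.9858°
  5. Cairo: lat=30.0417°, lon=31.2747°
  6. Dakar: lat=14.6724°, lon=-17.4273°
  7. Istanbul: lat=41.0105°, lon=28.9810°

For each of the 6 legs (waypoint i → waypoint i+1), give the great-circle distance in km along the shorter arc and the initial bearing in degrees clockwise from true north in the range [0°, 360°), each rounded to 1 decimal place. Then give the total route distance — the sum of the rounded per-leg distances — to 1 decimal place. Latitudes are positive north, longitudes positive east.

Leg 1: dist=12686.8 km, bearing=309.9°
Leg 2: dist=8197.2 km, bearing=145.6°
Leg 3: dist=12841.5 km, bearing=304.8°
Leg 4: dist=9022.0 km, bearing=57.7°
Leg 5: dist=5248.0 km, bearing=262.1°
Leg 6: dist=5333.8 km, bearing=47.4°
Total: 53329.3 km

Leg 1: φ1=-0.1086886, φ2=0.6762837, Δφ=0.7849723, Δλ=-2.0252748 rad; a=sin²(Δφ/2)+cosφ1·cosφ2·sin²(Δλ/2)=0.7041235324; c=2·atan2(√a, √(1-a))=1.991329320; dist=6371·c=12686.759 ≈ 12686.8 km; running total=12686.8 km
Leg 1 bearing: y=sinΔλ·cosφ2=-0.70073614, x=cosφ1·sinφ2-sinφ1·cosφ2·cosΔλ=0.58506683; θ=atan2(y, x)=-50.1404° <0 so +360° → 309.8596° ≈ 309.9°
Leg 2: φ1=0.6762837, φ2=-0.4577632, Δφ=-1.1340469, Δλ=0.6499763 rad; a=sin²(Δφ/2)+cosφ1·cosφ2·sin²(Δλ/2)=0.3598275285; c=2·atan2(√a, √(1-a))=1.286642883; dist=6371·c=8197.202 ≈ 8197.2 km; running total=20884.0 km
Leg 2 bearing: y=sinΔλ·cosφ2=0.54286148, x=cosφ1·sinφ2-sinφ1·cosφ2·cosΔλ=-0.79164899; θ=atan2(y, x)=145.5602° ≈ 145.6°
Leg 3: φ1=-0.4577632, φ2=0.7110157, Δφ=1.1687789, Δλ=-1.7810928 rad; a=sin²(Δφ/2)+cosφ1·cosφ2·sin²(Δλ/2)=0.7151492330; c=2·atan2(√a, √(1-a))=2.015619720; dist=6371·c=12841.513 ≈ 12841.5 km; running total=33725.5 km
Leg 3 bearing: y=sinΔλ·cosφ2=-0.74100658, x=cosφ1·sinφ2-sinφ1·cosφ2·cosΔλ=0.51551186; θ=atan2(y, x)=-55.1740° <0 so +360° → 304.8260° ≈ 304.8°
Leg 4: φ1=0.7110157, φ2=0.5243266, Δφ=-0.1866891, Δλ=1.8371423 rad; a=sin²(Δφ/2)+cosφ1·cosφ2·sin²(Δλ/2)=0.4229639676; c=2·atan2(√a, √(1-a))=1.416108091; dist=6371·c=9022.025 ≈ 9022.0 km; running total=42747.5 km
Leg 4 bearing: y=sinΔλ·cosφ2=0.83513728, x=cosφ1·sinφ2-sinφ1·cosφ2·cosΔλ=0.52802227; θ=atan2(y, x)=57.6965° ≈ 57.7°
Leg 5: φ1=0.5243266, φ2=0.2560817, Δφ=-0.2682449, Δλ=-0.8500103 rad; a=sin²(Δφ/2)+cosφ1·cosφ2·sin²(Δλ/2)=0.1602549368; c=2·atan2(√a, √(1-a))=0.823728865; dist=6371·c=5247.977 ≈ 5248.0 km; running total=47995.5 km
Leg 5 bearing: y=sinΔλ·cosφ2=-0.72678761, x=cosφ1·sinφ2-sinφ1·cosφ2·cosΔλ=-0.10036406; θ=atan2(y, x)=-97.8624° <0 so +360° → 262.1376° ≈ 262.1°
Leg 6: φ1=0.2560817, φ2=0.7157683, Δφ=0.4596866, Δλ=0.8099776 rad; a=sin²(Δφ/2)+cosφ1·cosφ2·sin²(Δλ/2)=0.1652285775; c=2·atan2(√a, √(1-a))=0.837203180; dist=6371·c=5333.821 ≈ 5333.8 km; running total=53329.3 km
Leg 6 bearing: y=sinΔλ·cosφ2=0.54652774, x=cosφ1·sinφ2-sinφ1·cosφ2·cosΔλ=0.50301074; θ=atan2(y, x)=47.3743° ≈ 47.4°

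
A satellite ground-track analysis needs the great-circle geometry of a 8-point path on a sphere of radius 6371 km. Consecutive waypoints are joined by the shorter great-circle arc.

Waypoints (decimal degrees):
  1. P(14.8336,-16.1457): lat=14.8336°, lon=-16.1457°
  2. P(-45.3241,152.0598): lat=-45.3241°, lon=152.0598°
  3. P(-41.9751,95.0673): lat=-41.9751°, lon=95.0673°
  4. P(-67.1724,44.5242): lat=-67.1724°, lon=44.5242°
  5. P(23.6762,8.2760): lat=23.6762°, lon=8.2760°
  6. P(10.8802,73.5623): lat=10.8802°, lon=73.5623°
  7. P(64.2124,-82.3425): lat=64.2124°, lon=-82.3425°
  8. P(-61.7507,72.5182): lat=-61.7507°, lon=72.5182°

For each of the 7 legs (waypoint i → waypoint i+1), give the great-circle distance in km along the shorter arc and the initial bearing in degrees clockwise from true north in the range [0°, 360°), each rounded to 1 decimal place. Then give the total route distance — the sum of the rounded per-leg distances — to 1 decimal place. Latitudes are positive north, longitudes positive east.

Leg 1: dist=16448.6 km, bearing=164.3°
Leg 2: dist=4504.1 km, bearing=253.7°
Leg 3: dist=4102.8 km, bearing=209.9°
Leg 4: dist=10540.6 km, bearing=327.1°
Leg 5: dist=7020.9 km, bearing=89.5°
Leg 6: dist=11420.9 km, bearing=349.5°
Leg 7: dist=18725.2 km, bearing=89.3°
Total: 72763.1 km

Leg 1: φ1=0.2588952, φ2=-0.7910548, Δφ=-1.0499499, Δλ=2.9357398 rad; a=sin²(Δφ/2)+cosφ1·cosφ2·sin²(Δλ/2)=0.9236817839; c=2·atan2(√a, √(1-a))=2.581796865; dist=6371·c=16448.628 ≈ 16448.6 km; running total=16448.6 km
Leg 1 bearing: y=sinΔλ·cosφ2=0.14371422, x=cosφ1·sinφ2-sinφ1·cosφ2·cosΔλ=-0.51119586; θ=atan2(y, x)=164.2976° ≈ 164.3°
Leg 2: φ1=-0.7910548, φ2=-0.7326037, Δφ=0.0584511, Δλ=-0.9947068 rad; a=sin²(Δφ/2)+cosφ1·cosφ2·sin²(Δλ/2)=0.1198352232; c=2·atan2(√a, √(1-a))=0.706975996; dist=6371·c=4504.144 ≈ 4504.1 km; running total=20952.7 km
Leg 2 bearing: y=sinΔλ·cosφ2=-0.62344451, x=cosφ1·sinφ2-sinφ1·cosφ2·cosΔλ=-0.18225234; θ=atan2(y, x)=-106.2953° <0 so +360° → 253.7047° ≈ 253.7°
Leg 3: φ1=-0.7326037, φ2=-1.1723795, Δφ=-0.4397758, Δλ=-0.8821435 rad; a=sin²(Δφ/2)+cosφ1·cosφ2·sin²(Δλ/2)=0.1001418748; c=2·atan2(√a, √(1-a))=0.643973876; dist=6371·c=4102.758 ≈ 4102.8 km; running total=25055.5 km
Leg 3 bearing: y=sinΔλ·cosφ2=-0.29954472, x=cosφ1·sinφ2-sinφ1·cosφ2·cosΔλ=-0.52031421; θ=atan2(y, x)=-150.0710° <0 so +360° → 209.9290° ≈ 209.9°
Leg 4: φ1=-1.1723795, φ2=0.4132276, Δφ=1.5856072, Δλ=-0.6326504 rad; a=sin²(Δφ/2)+cosφ1·cosφ2·sin²(Δλ/2)=0.5417874466; c=2·atan2(√a, √(1-a))=1.654468819; dist=6371·c=10540.621 ≈ 10540.6 km; running total=35596.1 km
Leg 4 bearing: y=sinΔλ·cosφ2=-0.54151560, x=cosφ1·sinφ2-sinφ1·cosφ2·cosΔλ=0.83652620; θ=atan2(y, x)=-32.9165° <0 so +360° → 327.0835° ≈ 327.1°
Leg 5: φ1=0.4132276, φ2=0.1898953, Δφ=-0.2233323, Δλ=1.1394609 rad; a=sin²(Δφ/2)+cosφ1·cosφ2·sin²(Δλ/2)=0.2740953442; c=2·atan2(√a, √(1-a))=1.102003911; dist=6371·c=7020.867 ≈ 7020.9 km; running total=42617.0 km
Leg 5 bearing: y=sinΔλ·cosφ2=0.89207869, x=cosφ1·sinφ2-sinφ1·cosφ2·cosΔλ=0.00799735; θ=atan2(y, x)=89.4864° ≈ 89.5°
Leg 6: φ1=0.1898953, φ2=1.1207178, Δφ=0.9308225, Δλ=-2.7210521 rad; a=sin²(Δφ/2)+cosφ1·cosφ2·sin²(Δλ/2)=0.6100167894; c=2·atan2(√a, √(1-a))=1.792645220; dist=6371·c=11420.943 ≈ 11420.9 km; running total=54037.9 km
Leg 6 bearing: y=sinΔλ·cosφ2=-0.17760528, x=cosφ1·sinφ2-sinφ1·cosφ2·cosΔλ=0.95918798; θ=atan2(y, x)=-10.4902° <0 so +360° → 349.5098° ≈ 349.5°
Leg 7: φ1=1.1207178, φ2=-1.0777530, Δφ=-2.1984708, Δλ=2.7028291 rad; a=sin²(Δφ/2)+cosφ1·cosφ2·sin²(Δλ/2)=0.9897866001; c=2·atan2(√a, √(1-a))=2.939124269; dist=6371·c=18725.161 ≈ 18725.2 km; running total=72763.1 km
Leg 7 bearing: y=sinΔλ·cosφ2=0.20107131, x=cosφ1·sinφ2-sinφ1·cosφ2·cosΔλ=0.00258339; θ=atan2(y, x)=89.2639° ≈ 89.3°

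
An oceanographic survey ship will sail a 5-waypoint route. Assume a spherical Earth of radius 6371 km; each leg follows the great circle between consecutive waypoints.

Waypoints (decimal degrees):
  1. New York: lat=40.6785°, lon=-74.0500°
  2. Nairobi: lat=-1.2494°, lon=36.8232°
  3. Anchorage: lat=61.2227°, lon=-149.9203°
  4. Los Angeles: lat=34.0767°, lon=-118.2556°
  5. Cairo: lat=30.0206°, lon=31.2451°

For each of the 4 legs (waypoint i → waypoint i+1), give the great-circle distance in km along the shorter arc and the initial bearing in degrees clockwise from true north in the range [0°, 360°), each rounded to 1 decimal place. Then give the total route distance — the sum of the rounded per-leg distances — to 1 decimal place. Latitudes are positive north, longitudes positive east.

Leg 1: φ1=0.7099738, φ2=-0.0218061, Δφ=-0.7317799, Δλ=1.9351024 rad; a=sin²(Δφ/2)+cosφ1·cosφ2·sin²(Δλ/2)=0.6421796795; c=2·atan2(√a, √(1-a))=1.859134462; dist=6371·c=11844.546 ≈ 11844.5 km; running total=11844.5 km
Leg 1 bearing: y=sinΔλ·cosφ2=0.93414909, x=cosφ1·sinφ2-sinφ1·cosφ2·cosΔλ=0.21565070; θ=atan2(y, x)=77.0009° ≈ 77.0°
Leg 2: φ1=-0.0218061, φ2=1.0685377, Δφ=1.0903438, Δλ=-3.2592889 rad; a=sin²(Δφ/2)+cosφ1·cosφ2·sin²(Δλ/2)=0.7485369172; c=2·atan2(√a, √(1-a))=2.091019540; dist=6371·c=13321.885 ≈ 13321.9 km; running total=25166.4 km
Leg 2 bearing: y=sinΔλ·cosφ2=0.05652903, x=cosφ1·sinφ2-sinφ1·cosφ2·cosΔλ=0.86586493; θ=atan2(y, x)=3.7353° ≈ 3.7°
Leg 3: φ1=1.0685377, φ2=0.5947506, Δφ=-0.4737871, Δλ=0.5526533 rad; a=sin²(Δφ/2)+cosφ1·cosφ2·sin²(Δλ/2)=0.0847561316; c=2·atan2(√a, √(1-a))=0.590813621; dist=6371·c=3764.074 ≈ 3764.1 km; running total=28930.5 km
Leg 3 bearing: y=sinΔλ·cosφ2=0.43480774, x=cosφ1·sinφ2-sinφ1·cosφ2·cosΔλ=-0.34818436; θ=atan2(y, x)=128.6870° ≈ 128.7°
Leg 4: φ1=0.5947506, φ2=0.5239583, Δφ=-0.0707923, Δλ=2.6092794 rad; a=sin²(Δφ/2)+cosφ1·cosφ2·sin²(Δλ/2)=0.6688066243; c=2·atan2(√a, √(1-a))=1.915176436; dist=6371·c=12201.589 ≈ 12201.6 km; running total=41132.1 km
Leg 4 bearing: y=sinΔλ·cosφ2=0.43944073, x=cosφ1·sinφ2-sinφ1·cosφ2·cosΔλ=0.83241164; θ=atan2(y, x)=27.8301° ≈ 27.8°

Leg 1: dist=11844.5 km, bearing=77.0°
Leg 2: dist=13321.9 km, bearing=3.7°
Leg 3: dist=3764.1 km, bearing=128.7°
Leg 4: dist=12201.6 km, bearing=27.8°
Total: 41132.1 km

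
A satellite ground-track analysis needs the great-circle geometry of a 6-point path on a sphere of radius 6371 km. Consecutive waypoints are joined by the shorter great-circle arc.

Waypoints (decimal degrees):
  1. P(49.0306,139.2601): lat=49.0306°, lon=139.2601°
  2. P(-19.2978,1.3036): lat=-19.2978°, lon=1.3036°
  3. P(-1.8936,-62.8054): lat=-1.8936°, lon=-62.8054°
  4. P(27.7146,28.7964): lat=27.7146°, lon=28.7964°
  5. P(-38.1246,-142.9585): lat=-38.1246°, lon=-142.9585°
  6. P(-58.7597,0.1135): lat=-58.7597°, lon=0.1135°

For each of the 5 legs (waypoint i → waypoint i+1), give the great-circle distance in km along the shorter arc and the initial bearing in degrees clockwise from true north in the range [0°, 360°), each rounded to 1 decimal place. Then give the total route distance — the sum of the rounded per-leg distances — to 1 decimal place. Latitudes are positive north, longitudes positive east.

Leg 1: dist=15029.2 km, bearing=296.3°
Leg 2: dist=7226.2 km, bearing=277.2°
Leg 3: dist=10263.1 km, bearing=62.3°
Leg 4: dist=18626.5 km, bearing=211.4°
Leg 5: dist=8713.6 km, bearing=161.4°
Total: 59858.6 km

Leg 1: φ1=0.8557454, φ2=-0.3368101, Δφ=-1.1925556, Δλ=-2.4077951 rad; a=sin²(Δφ/2)+cosφ1·cosφ2·sin²(Δλ/2)=0.8545434501; c=2·atan2(√a, √(1-a))=2.358998737; dist=6371·c=15029.181 ≈ 15029.2 km; running total=15029.2 km
Leg 1 bearing: y=sinΔλ·cosφ2=-0.63206692, x=cosφ1·sinφ2-sinφ1·cosφ2·cosΔλ=0.31254948; θ=atan2(y, x)=-63.6882° <0 so +360° → 296.3118° ≈ 296.3°
Leg 2: φ1=-0.3368101, φ2=-0.0330496, Δφ=0.3037606, Δλ=-1.1189131 rad; a=sin²(Δφ/2)+cosφ1·cosφ2·sin²(Δλ/2)=0.2885893853; c=2·atan2(√a, √(1-a))=1.134240052; dist=6371·c=7226.243 ≈ 7226.2 km; running total=22255.4 km
Leg 2 bearing: y=sinΔλ·cosφ2=-0.89913511, x=cosφ1·sinφ2-sinφ1·cosφ2·cosΔλ=0.11304100; θ=atan2(y, x)=-82.8343° <0 so +360° → 277.1657° ≈ 277.2°
Leg 3: φ1=-0.0330496, φ2=0.4837110, Δφ=0.5167606, Δλ=1.5987530 rad; a=sin²(Δφ/2)+cosφ1·cosφ2·sin²(Δλ/2)=0.5200500504; c=2·atan2(√a, √(1-a))=1.610907182; dist=6371·c=10263.090 ≈ 10263.1 km; running total=32518.5 km
Leg 3 bearing: y=sinΔλ·cosφ2=0.88492921, x=cosφ1·sinφ2-sinφ1·cosφ2·cosΔλ=0.46399598; θ=atan2(y, x)=62.3306° ≈ 62.3°
Leg 4: φ1=0.4837110, φ2=-0.6653998, Δφ=-1.1491108, Δλ=-2.9976885 rad; a=sin²(Δφ/2)+cosφ1·cosφ2·sin²(Δλ/2)=0.9881707589; c=2·atan2(√a, √(1-a))=2.923636867; dist=6371·c=18626.490 ≈ 18626.5 km; running total=51145.0 km
Leg 4 bearing: y=sinΔλ·cosφ2=-0.11281476, x=cosφ1·sinφ2-sinφ1·cosφ2·cosΔλ=-0.18447241; θ=atan2(y, x)=-148.5520° <0 so +360° → 211.4480° ≈ 211.4°
Leg 5: φ1=-0.6653998, φ2=-1.0255502, Δφ=-0.3601504, Δλ=2.4970775 rad; a=sin²(Δφ/2)+cosφ1·cosφ2·sin²(Δλ/2)=0.3991444443; c=2·atan2(√a, √(1-a))=1.367691698; dist=6371·c=8713.564 ≈ 8713.6 km; running total=59858.6 km
Leg 5 bearing: y=sinΔλ·cosφ2=0.31159769, x=cosφ1·sinφ2-sinφ1·cosφ2·cosΔλ=-0.92855776; θ=atan2(y, x)=161.4497° ≈ 161.4°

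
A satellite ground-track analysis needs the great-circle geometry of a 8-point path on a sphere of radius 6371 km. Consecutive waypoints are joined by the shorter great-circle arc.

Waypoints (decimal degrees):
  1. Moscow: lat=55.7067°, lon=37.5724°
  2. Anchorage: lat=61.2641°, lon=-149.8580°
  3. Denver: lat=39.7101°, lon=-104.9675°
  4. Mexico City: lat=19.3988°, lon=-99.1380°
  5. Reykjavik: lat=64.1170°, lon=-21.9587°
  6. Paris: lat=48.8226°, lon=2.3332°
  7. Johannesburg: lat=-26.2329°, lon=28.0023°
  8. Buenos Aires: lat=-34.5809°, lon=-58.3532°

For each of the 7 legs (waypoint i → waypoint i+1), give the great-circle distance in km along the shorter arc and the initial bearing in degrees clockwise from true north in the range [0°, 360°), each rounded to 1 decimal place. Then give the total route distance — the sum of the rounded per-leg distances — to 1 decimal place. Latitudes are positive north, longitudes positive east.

Leg 1: dist=6992.3 km, bearing=4.0°
Leg 2: dist=3857.3 km, bearing=107.5°
Leg 3: dist=2326.4 km, bearing=164.4°
Leg 4: dist=7453.8 km, bearing=27.5°
Leg 5: dist=2234.2 km, bearing=128.0°
Leg 6: dist=8727.3 km, bearing=156.6°
Leg 7: dist=8080.9 km, bearing=239.4°
Total: 39672.2 km

Leg 1: φ1=0.9722653, φ2=1.0692603, Δφ=0.0969949, Δλ=-3.2712776 rad; a=sin²(Δφ/2)+cosφ1·cosφ2·sin²(Δλ/2)=0.2720944850; c=2·atan2(√a, √(1-a))=1.097513134; dist=6371·c=6992.256 ≈ 6992.3 km; running total=6992.3 km
Leg 1 bearing: y=sinΔλ·cosφ2=0.06217440, x=cosφ1·sinφ2-sinφ1·cosφ2·cosΔλ=0.88790239; θ=atan2(y, x)=4.0055° ≈ 4.0°
Leg 2: φ1=1.0692603, φ2=0.6930720, Δφ=-0.3761883, Δλ=0.7834870 rad; a=sin²(Δφ/2)+cosφ1·cosφ2·sin²(Δλ/2)=0.0888780948; c=2·atan2(√a, √(1-a))=0.605453973; dist=6371·c=3857.347 ≈ 3857.3 km; running total=10849.6 km
Leg 2 bearing: y=sinΔλ·cosφ2=0.54292742, x=cosφ1·sinφ2-sinφ1·cosφ2·cosΔλ=-0.17071886; θ=atan2(y, x)=107.4553° ≈ 107.5°
Leg 3: φ1=0.6930720, φ2=0.3385729, Δφ=-0.3544991, Δλ=0.1017440 rad; a=sin²(Δφ/2)+cosφ1·cosφ2·sin²(Δλ/2)=0.0329659939; c=2·atan2(√a, √(1-a))=0.365156150; dist=6371·c=2326.410 ≈ 2326.4 km; running total=13176.0 km
Leg 3 bearing: y=sinΔλ·cosφ2=0.09580244, x=cosφ1·sinφ2-sinφ1·cosφ2·cosΔλ=-0.34400413; θ=atan2(y, x)=164.4379° ≈ 164.4°
Leg 4: φ1=0.3385729, φ2=1.1190528, Δφ=0.7804798, Δλ=1.3470329 rad; a=sin²(Δφ/2)+cosφ1·cosφ2·sin²(Δλ/2)=0.3049041892; c=2·atan2(√a, √(1-a))=1.169956625; dist=6371·c=7453.794 ≈ 7453.8 km; running total=20629.8 km
Leg 4 bearing: y=sinΔλ·cosφ2=0.42565172, x=cosφ1·sinφ2-sinφ1·cosφ2·cosΔλ=0.81643806; θ=atan2(y, x)=27.5354° ≈ 27.5°
Leg 5: φ1=1.1190528, φ2=0.8521151, Δφ=-0.2669376, Δλ=0.4239736 rad; a=sin²(Δφ/2)+cosφ1·cosφ2·sin²(Δλ/2)=0.0304318901; c=2·atan2(√a, √(1-a))=0.350689039; dist=6371·c=2234.240 ≈ 2234.2 km; running total=22864.0 km
Leg 5 bearing: y=sinΔλ·cosφ2=0.27085318, x=cosφ1·sinφ2-sinφ1·cosφ2·cosΔλ=-0.21133318; θ=atan2(y, x)=127.9631° ≈ 128.0°
Leg 6: φ1=0.8521151, φ2=-0.4578505, Δφ=-1.3099656, Δλ=0.4480103 rad; a=sin²(Δφ/2)+cosφ1·cosφ2·sin²(Δλ/2)=0.4002003710; c=2·atan2(√a, √(1-a))=1.369847395; dist=6371·c=8727.298 ≈ 8727.3 km; running total=31591.3 km
Leg 6 bearing: y=sinΔλ·cosφ2=0.38855828, x=cosφ1·sinφ2-sinφ1·cosφ2·cosΔλ=-0.89954578; θ=atan2(y, x)=156.6381° ≈ 156.6°
Leg 7: φ1=-0.4578505, φ2=-0.6035506, Δφ=-0.1457001, Δλ=-1.5071878 rad; a=sin²(Δφ/2)+cosφ1·cosφ2·sin²(Δλ/2)=0.3510887537; c=2·atan2(√a, √(1-a))=1.268385504; dist=6371·c=8080.884 ≈ 8080.9 km; running total=39672.2 km
Leg 7 bearing: y=sinΔλ·cosφ2=-0.82166057, x=cosφ1·sinφ2-sinφ1·cosφ2·cosΔλ=-0.48597908; θ=atan2(y, x)=-120.6026° <0 so +360° → 239.3974° ≈ 239.4°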